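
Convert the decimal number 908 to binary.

Using repeated division by 2:
908 ÷ 2 = 454 remainder 0
454 ÷ 2 = 227 remainder 0
227 ÷ 2 = 113 remainder 1
113 ÷ 2 = 56 remainder 1
56 ÷ 2 = 28 remainder 0
28 ÷ 2 = 14 remainder 0
14 ÷ 2 = 7 remainder 0
7 ÷ 2 = 3 remainder 1
3 ÷ 2 = 1 remainder 1
1 ÷ 2 = 0 remainder 1
Reading remainders bottom to top: 1110001100



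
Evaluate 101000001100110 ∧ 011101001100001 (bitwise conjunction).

AND: 1 only when both bits are 1
  101000001100110
& 011101001100001
-----------------
  001000001100000
Decimal: 20582 & 14945 = 4192



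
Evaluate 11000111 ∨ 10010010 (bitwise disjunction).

OR: 1 when either bit is 1
  11000111
| 10010010
----------
  11010111
Decimal: 199 | 146 = 215



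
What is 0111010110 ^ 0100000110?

XOR: 1 when bits differ
  0111010110
^ 0100000110
------------
  0011010000
Decimal: 470 ^ 262 = 208



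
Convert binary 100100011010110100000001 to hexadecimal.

Group into 4-bit nibbles from right:
  1001 = 9
  0001 = 1
  1010 = A
  1101 = D
  0000 = 0
  0001 = 1
Result: 91AD01



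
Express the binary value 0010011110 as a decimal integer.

Sum of powers of 2 for each 1-bit:
2^1 + 2^2 + 2^3 + 2^4 + 2^7
= 2 + 4 + 8 + 16 + 128
= 158



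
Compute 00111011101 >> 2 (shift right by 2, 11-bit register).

Original: 00111011101 (decimal 477)
Shift right by 2 positions
Drop the 2 low bits; fill with zeros on the left
Result: 00001110111 (decimal 119)
Equivalent: 477 >> 2 = 477 ÷ 2^2 = 119



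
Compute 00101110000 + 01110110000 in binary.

Add column by column from the right: bit + bit + carry-in; write the sum mod 2, carry 1 when the sum is 2 or 3.
carry:  11111100000
        00101110000
+       01110110000
-------------------
       010100100000
(the carry out of the leftmost column, 0, becomes the leading bit)
Decimal check:
  00101110000 = 256 + 64 + 32 + 16 = 368
  01110110000 = 512 + 256 + 128 + 32 + 16 = 944
  368 + 944 = 1312, and 010100100000 = 1024 + 256 + 32 = 1312 ✓



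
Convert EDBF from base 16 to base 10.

Expand by place value (powers of 16):
Digit values: E = 14, D = 13, B = 11, F = 15
EDBF = 14 × 16^3 + 13 × 16^2 + 11 × 16^1 + 15 × 16^0
= 14 × 4096 + 13 × 256 + 11 × 16 + 15 × 1
= 57344 + 3328 + 176 + 15
= 60863



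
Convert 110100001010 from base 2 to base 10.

Sum of powers of 2 for each 1-bit:
2^1 + 2^3 + 2^8 + 2^10 + 2^11
= 2 + 8 + 256 + 1024 + 2048
= 3338



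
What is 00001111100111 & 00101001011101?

AND: 1 only when both bits are 1
  00001111100111
& 00101001011101
----------------
  00001001000101
Decimal: 999 & 2653 = 581



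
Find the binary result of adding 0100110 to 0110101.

Add column by column from the right: bit + bit + carry-in; write the sum mod 2, carry 1 when the sum is 2 or 3.
carry:  1001000
        0100110
+       0110101
---------------
       01011011
(the carry out of the leftmost column, 0, becomes the leading bit)
Decimal check:
  0100110 = 32 + 4 + 2 = 38
  0110101 = 32 + 16 + 4 + 1 = 53
  38 + 53 = 91, and 01011011 = 64 + 16 + 8 + 2 + 1 = 91 ✓



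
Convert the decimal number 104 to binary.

Using repeated division by 2:
104 ÷ 2 = 52 remainder 0
52 ÷ 2 = 26 remainder 0
26 ÷ 2 = 13 remainder 0
13 ÷ 2 = 6 remainder 1
6 ÷ 2 = 3 remainder 0
3 ÷ 2 = 1 remainder 1
1 ÷ 2 = 0 remainder 1
Reading remainders bottom to top: 1101000



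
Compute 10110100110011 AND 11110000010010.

AND: 1 only when both bits are 1
  10110100110011
& 11110000010010
----------------
  10110000010010
Decimal: 11571 & 15378 = 11282



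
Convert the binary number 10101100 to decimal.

Sum of powers of 2 for each 1-bit:
2^2 + 2^3 + 2^5 + 2^7
= 4 + 8 + 32 + 128
= 172



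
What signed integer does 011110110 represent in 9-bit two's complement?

Binary: 011110110
Sign bit: 0 (non-negative)
Read directly as an unsigned value:
011110110 = 128 + 64 + 32 + 16 + 4 + 2 = 246
Value: 246



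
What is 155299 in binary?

Using repeated division by 2:
155299 ÷ 2 = 77649 remainder 1
77649 ÷ 2 = 38824 remainder 1
38824 ÷ 2 = 19412 remainder 0
19412 ÷ 2 = 9706 remainder 0
9706 ÷ 2 = 4853 remainder 0
4853 ÷ 2 = 2426 remainder 1
2426 ÷ 2 = 1213 remainder 0
1213 ÷ 2 = 606 remainder 1
606 ÷ 2 = 303 remainder 0
303 ÷ 2 = 151 remainder 1
151 ÷ 2 = 75 remainder 1
75 ÷ 2 = 37 remainder 1
37 ÷ 2 = 18 remainder 1
18 ÷ 2 = 9 remainder 0
9 ÷ 2 = 4 remainder 1
4 ÷ 2 = 2 remainder 0
2 ÷ 2 = 1 remainder 0
1 ÷ 2 = 0 remainder 1
Reading remainders bottom to top: 100101111010100011



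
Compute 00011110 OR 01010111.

OR: 1 when either bit is 1
  00011110
| 01010111
----------
  01011111
Decimal: 30 | 87 = 95



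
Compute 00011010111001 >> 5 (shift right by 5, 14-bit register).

Original: 00011010111001 (decimal 1721)
Shift right by 5 positions
Drop the 5 low bits; fill with zeros on the left
Result: 00000000110101 (decimal 53)
Equivalent: 1721 >> 5 = 1721 ÷ 2^5 = 53



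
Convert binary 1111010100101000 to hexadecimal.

Group into 4-bit nibbles from right:
  1111 = F
  0101 = 5
  0010 = 2
  1000 = 8
Result: F528



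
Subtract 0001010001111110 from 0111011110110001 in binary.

Method 1 - Direct subtraction (column by column from the right: bit − bit − borrow-in; if negative, add 2 and borrow 1 from the next column):
borrow: 0000000011111100
        0111011110110001
-       0001010001111110
------------------------
        0110001100110011

Method 2 - Add two's complement:
Two's complement of 0001010001111110: invert → 1110101110000001, add 1 → 1110101110000010
  0111011110110001
+ 1110101110000010
------------------
 10110001100110011  (end carry out of the top bit = 1)
Discarding the end carry: 0110001100110011
Decimal check:
  0111011110110001 = 16384 + 8192 + 4096 + 1024 + 512 + 256 + 128 + 32 + 16 + 1 = 30641
  0001010001111110 = 4096 + 1024 + 64 + 32 + 16 + 8 + 4 + 2 = 5246
  30641 - 5246 = 25395, and 0110001100110011 = 16384 + 8192 + 512 + 256 + 32 + 16 + 2 + 1 = 25395 ✓



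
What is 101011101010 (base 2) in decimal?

Sum of powers of 2 for each 1-bit:
2^1 + 2^3 + 2^5 + 2^6 + 2^7 + 2^9 + 2^11
= 2 + 8 + 32 + 64 + 128 + 512 + 2048
= 2794



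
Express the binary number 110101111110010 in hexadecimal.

Group into 4-bit nibbles from right:
  0110 = 6
  1011 = B
  1111 = F
  0010 = 2
Result: 6BF2



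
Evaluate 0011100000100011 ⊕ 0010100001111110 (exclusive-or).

XOR: 1 when bits differ
  0011100000100011
^ 0010100001111110
------------------
  0001000001011101
Decimal: 14371 ^ 10366 = 4189



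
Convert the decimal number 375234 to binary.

Using repeated division by 2:
375234 ÷ 2 = 187617 remainder 0
187617 ÷ 2 = 93808 remainder 1
93808 ÷ 2 = 46904 remainder 0
46904 ÷ 2 = 23452 remainder 0
23452 ÷ 2 = 11726 remainder 0
11726 ÷ 2 = 5863 remainder 0
5863 ÷ 2 = 2931 remainder 1
2931 ÷ 2 = 1465 remainder 1
1465 ÷ 2 = 732 remainder 1
732 ÷ 2 = 366 remainder 0
366 ÷ 2 = 183 remainder 0
183 ÷ 2 = 91 remainder 1
91 ÷ 2 = 45 remainder 1
45 ÷ 2 = 22 remainder 1
22 ÷ 2 = 11 remainder 0
11 ÷ 2 = 5 remainder 1
5 ÷ 2 = 2 remainder 1
2 ÷ 2 = 1 remainder 0
1 ÷ 2 = 0 remainder 1
Reading remainders bottom to top: 1011011100111000010



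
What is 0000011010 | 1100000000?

OR: 1 when either bit is 1
  0000011010
| 1100000000
------------
  1100011010
Decimal: 26 | 768 = 794



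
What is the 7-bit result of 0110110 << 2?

Original: 0110110 (decimal 54)
Shift left by 2 positions
Append 2 zeros on the right and drop the 2 high bits that overflow the 7-bit width
Result: 1011000 (decimal 88)
Equivalent: 54 << 2 = 54 × 2^2 = 216, truncated to 7 bits = 88



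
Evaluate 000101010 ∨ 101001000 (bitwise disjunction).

OR: 1 when either bit is 1
  000101010
| 101001000
-----------
  101101010
Decimal: 42 | 328 = 362



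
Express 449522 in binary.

Using repeated division by 2:
449522 ÷ 2 = 224761 remainder 0
224761 ÷ 2 = 112380 remainder 1
112380 ÷ 2 = 56190 remainder 0
56190 ÷ 2 = 28095 remainder 0
28095 ÷ 2 = 14047 remainder 1
14047 ÷ 2 = 7023 remainder 1
7023 ÷ 2 = 3511 remainder 1
3511 ÷ 2 = 1755 remainder 1
1755 ÷ 2 = 877 remainder 1
877 ÷ 2 = 438 remainder 1
438 ÷ 2 = 219 remainder 0
219 ÷ 2 = 109 remainder 1
109 ÷ 2 = 54 remainder 1
54 ÷ 2 = 27 remainder 0
27 ÷ 2 = 13 remainder 1
13 ÷ 2 = 6 remainder 1
6 ÷ 2 = 3 remainder 0
3 ÷ 2 = 1 remainder 1
1 ÷ 2 = 0 remainder 1
Reading remainders bottom to top: 1101101101111110010



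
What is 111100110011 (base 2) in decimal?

Sum of powers of 2 for each 1-bit:
2^0 + 2^1 + 2^4 + 2^5 + 2^8 + 2^9 + 2^10 + 2^11
= 1 + 2 + 16 + 32 + 256 + 512 + 1024 + 2048
= 3891



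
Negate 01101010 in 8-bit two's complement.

Original: 01101010
Step 1 - Invert all bits: 10010101
Step 2 - Add 1: 10010110
Verification: 01101010 + 10010110 = 100000000; discarding the end carry (carry out of the top bit) leaves the 8-bit value 00000000, as required for x + (-x)



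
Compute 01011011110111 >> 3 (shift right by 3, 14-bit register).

Original: 01011011110111 (decimal 5879)
Shift right by 3 positions
Drop the 3 low bits; fill with zeros on the left
Result: 00001011011110 (decimal 734)
Equivalent: 5879 >> 3 = 5879 ÷ 2^3 = 734



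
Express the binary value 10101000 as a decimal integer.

Sum of powers of 2 for each 1-bit:
2^3 + 2^5 + 2^7
= 8 + 32 + 128
= 168



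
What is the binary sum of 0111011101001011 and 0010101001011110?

Add column by column from the right: bit + bit + carry-in; write the sum mod 2, carry 1 when the sum is 2 or 3.
carry:  1111110010111100
        0111011101001011
+       0010101001011110
------------------------
       01010000110101001
(the carry out of the leftmost column, 0, becomes the leading bit)
Decimal check:
  0111011101001011 = 16384 + 8192 + 4096 + 1024 + 512 + 256 + 64 + 8 + 2 + 1 = 30539
  0010101001011110 = 8192 + 2048 + 512 + 64 + 16 + 8 + 4 + 2 = 10846
  30539 + 10846 = 41385, and 01010000110101001 = 32768 + 8192 + 256 + 128 + 32 + 8 + 1 = 41385 ✓



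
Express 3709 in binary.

Using repeated division by 2:
3709 ÷ 2 = 1854 remainder 1
1854 ÷ 2 = 927 remainder 0
927 ÷ 2 = 463 remainder 1
463 ÷ 2 = 231 remainder 1
231 ÷ 2 = 115 remainder 1
115 ÷ 2 = 57 remainder 1
57 ÷ 2 = 28 remainder 1
28 ÷ 2 = 14 remainder 0
14 ÷ 2 = 7 remainder 0
7 ÷ 2 = 3 remainder 1
3 ÷ 2 = 1 remainder 1
1 ÷ 2 = 0 remainder 1
Reading remainders bottom to top: 111001111101



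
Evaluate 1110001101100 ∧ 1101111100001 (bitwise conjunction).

AND: 1 only when both bits are 1
  1110001101100
& 1101111100001
---------------
  1100001100000
Decimal: 7276 & 7137 = 6240



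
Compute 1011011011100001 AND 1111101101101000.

AND: 1 only when both bits are 1
  1011011011100001
& 1111101101101000
------------------
  1011001001100000
Decimal: 46817 & 64360 = 45664



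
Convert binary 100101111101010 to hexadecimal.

Group into 4-bit nibbles from right:
  0100 = 4
  1011 = B
  1110 = E
  1010 = A
Result: 4BEA



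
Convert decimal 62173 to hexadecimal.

Using repeated division by 16 (digits 10–15 are A–F):
62173 ÷ 16 = 3885 remainder 13 (D)
3885 ÷ 16 = 242 remainder 13 (D)
242 ÷ 16 = 15 remainder 2
15 ÷ 16 = 0 remainder 15 (F)
Reading remainders bottom to top: F2DD



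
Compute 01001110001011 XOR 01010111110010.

XOR: 1 when bits differ
  01001110001011
^ 01010111110010
----------------
  00011001111001
Decimal: 5003 ^ 5618 = 1657



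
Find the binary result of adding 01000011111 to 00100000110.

Add column by column from the right: bit + bit + carry-in; write the sum mod 2, carry 1 when the sum is 2 or 3.
carry:  00000111100
        01000011111
+       00100000110
-------------------
       001100100101
(the carry out of the leftmost column, 0, becomes the leading bit)
Decimal check:
  01000011111 = 512 + 16 + 8 + 4 + 2 + 1 = 543
  00100000110 = 256 + 4 + 2 = 262
  543 + 262 = 805, and 001100100101 = 512 + 256 + 32 + 4 + 1 = 805 ✓



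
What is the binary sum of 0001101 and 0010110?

Add column by column from the right: bit + bit + carry-in; write the sum mod 2, carry 1 when the sum is 2 or 3.
carry:  0111000
        0001101
+       0010110
---------------
       00100011
(the carry out of the leftmost column, 0, becomes the leading bit)
Decimal check:
  0001101 = 8 + 4 + 1 = 13
  0010110 = 16 + 4 + 2 = 22
  13 + 22 = 35, and 00100011 = 32 + 2 + 1 = 35 ✓



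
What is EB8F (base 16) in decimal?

Expand by place value (powers of 16):
Digit values: E = 14, B = 11, F = 15
EB8F = 14 × 16^3 + 11 × 16^2 + 8 × 16^1 + 15 × 16^0
= 14 × 4096 + 11 × 256 + 8 × 16 + 15 × 1
= 57344 + 2816 + 128 + 15
= 60303



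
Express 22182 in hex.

Using repeated division by 16 (digits 10–15 are A–F):
22182 ÷ 16 = 1386 remainder 6
1386 ÷ 16 = 86 remainder 10 (A)
86 ÷ 16 = 5 remainder 6
5 ÷ 16 = 0 remainder 5
Reading remainders bottom to top: 56A6



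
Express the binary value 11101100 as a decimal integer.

Sum of powers of 2 for each 1-bit:
2^2 + 2^3 + 2^5 + 2^6 + 2^7
= 4 + 8 + 32 + 64 + 128
= 236



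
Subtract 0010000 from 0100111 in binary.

Method 1 - Direct subtraction (column by column from the right: bit − bit − borrow-in; if negative, add 2 and borrow 1 from the next column):
borrow: 0100000
        0100111
-       0010000
---------------
        0010111

Method 2 - Add two's complement:
Two's complement of 0010000: invert → 1101111, add 1 → 1110000
  0100111
+ 1110000
---------
 10010111  (end carry out of the top bit = 1)
Discarding the end carry: 0010111
Decimal check:
  0100111 = 32 + 4 + 2 + 1 = 39
  0010000 = 16
  39 - 16 = 23, and 0010111 = 16 + 4 + 2 + 1 = 23 ✓



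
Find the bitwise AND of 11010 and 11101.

AND: 1 only when both bits are 1
  11010
& 11101
-------
  11000
Decimal: 26 & 29 = 24



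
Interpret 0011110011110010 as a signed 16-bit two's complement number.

Binary: 0011110011110010
Sign bit: 0 (non-negative)
Read directly as an unsigned value:
0011110011110010 = 8192 + 4096 + 2048 + 1024 + 128 + 64 + 32 + 16 + 2 = 15602
Value: 15602



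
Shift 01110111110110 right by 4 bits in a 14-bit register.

Original: 01110111110110 (decimal 7670)
Shift right by 4 positions
Drop the 4 low bits; fill with zeros on the left
Result: 00000111011111 (decimal 479)
Equivalent: 7670 >> 4 = 7670 ÷ 2^4 = 479



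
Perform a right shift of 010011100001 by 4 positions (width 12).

Original: 010011100001 (decimal 1249)
Shift right by 4 positions
Drop the 4 low bits; fill with zeros on the left
Result: 000001001110 (decimal 78)
Equivalent: 1249 >> 4 = 1249 ÷ 2^4 = 78



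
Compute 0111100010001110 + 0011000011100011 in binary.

Add column by column from the right: bit + bit + carry-in; write the sum mod 2, carry 1 when the sum is 2 or 3.
carry:  1110000100011100
        0111100010001110
+       0011000011100011
------------------------
       01010100101110001
(the carry out of the leftmost column, 0, becomes the leading bit)
Decimal check:
  0111100010001110 = 16384 + 8192 + 4096 + 2048 + 128 + 8 + 4 + 2 = 30862
  0011000011100011 = 8192 + 4096 + 128 + 64 + 32 + 2 + 1 = 12515
  30862 + 12515 = 43377, and 01010100101110001 = 32768 + 8192 + 2048 + 256 + 64 + 32 + 16 + 1 = 43377 ✓



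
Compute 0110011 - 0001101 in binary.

Method 1 - Direct subtraction (column by column from the right: bit − bit − borrow-in; if negative, add 2 and borrow 1 from the next column):
borrow: 0011000
        0110011
-       0001101
---------------
        0100110

Method 2 - Add two's complement:
Two's complement of 0001101: invert → 1110010, add 1 → 1110011
  0110011
+ 1110011
---------
 10100110  (end carry out of the top bit = 1)
Discarding the end carry: 0100110
Decimal check:
  0110011 = 32 + 16 + 2 + 1 = 51
  0001101 = 8 + 4 + 1 = 13
  51 - 13 = 38, and 0100110 = 32 + 4 + 2 = 38 ✓



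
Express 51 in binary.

Using repeated division by 2:
51 ÷ 2 = 25 remainder 1
25 ÷ 2 = 12 remainder 1
12 ÷ 2 = 6 remainder 0
6 ÷ 2 = 3 remainder 0
3 ÷ 2 = 1 remainder 1
1 ÷ 2 = 0 remainder 1
Reading remainders bottom to top: 110011



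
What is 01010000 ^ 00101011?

XOR: 1 when bits differ
  01010000
^ 00101011
----------
  01111011
Decimal: 80 ^ 43 = 123



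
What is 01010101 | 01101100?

OR: 1 when either bit is 1
  01010101
| 01101100
----------
  01111101
Decimal: 85 | 108 = 125



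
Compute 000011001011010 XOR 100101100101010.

XOR: 1 when bits differ
  000011001011010
^ 100101100101010
-----------------
  100110101110000
Decimal: 1626 ^ 19242 = 19824



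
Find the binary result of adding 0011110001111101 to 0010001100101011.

Add column by column from the right: bit + bit + carry-in; write the sum mod 2, carry 1 when the sum is 2 or 3.
carry:  0100000011111110
        0011110001111101
+       0010001100101011
------------------------
       00101111110101000
(the carry out of the leftmost column, 0, becomes the leading bit)
Decimal check:
  0011110001111101 = 8192 + 4096 + 2048 + 1024 + 64 + 32 + 16 + 8 + 4 + 1 = 15485
  0010001100101011 = 8192 + 512 + 256 + 32 + 8 + 2 + 1 = 9003
  15485 + 9003 = 24488, and 00101111110101000 = 16384 + 4096 + 2048 + 1024 + 512 + 256 + 128 + 32 + 8 = 24488 ✓



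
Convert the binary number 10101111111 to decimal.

Sum of powers of 2 for each 1-bit:
2^0 + 2^1 + 2^2 + 2^3 + 2^4 + 2^5 + 2^6 + 2^8 + 2^10
= 1 + 2 + 4 + 8 + 16 + 32 + 64 + 256 + 1024
= 1407



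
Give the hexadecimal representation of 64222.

Using repeated division by 16 (digits 10–15 are A–F):
64222 ÷ 16 = 4013 remainder 14 (E)
4013 ÷ 16 = 250 remainder 13 (D)
250 ÷ 16 = 15 remainder 10 (A)
15 ÷ 16 = 0 remainder 15 (F)
Reading remainders bottom to top: FADE



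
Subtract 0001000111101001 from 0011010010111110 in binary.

Method 1 - Direct subtraction (column by column from the right: bit − bit − borrow-in; if negative, add 2 and borrow 1 from the next column):
borrow: 0000011110000010
        0011010010111110
-       0001000111101001
------------------------
        0010001011010101

Method 2 - Add two's complement:
Two's complement of 0001000111101001: invert → 1110111000010110, add 1 → 1110111000010111
  0011010010111110
+ 1110111000010111
------------------
 10010001011010101  (end carry out of the top bit = 1)
Discarding the end carry: 0010001011010101
Decimal check:
  0011010010111110 = 8192 + 4096 + 1024 + 128 + 32 + 16 + 8 + 4 + 2 = 13502
  0001000111101001 = 4096 + 256 + 128 + 64 + 32 + 8 + 1 = 4585
  13502 - 4585 = 8917, and 0010001011010101 = 8192 + 512 + 128 + 64 + 16 + 4 + 1 = 8917 ✓



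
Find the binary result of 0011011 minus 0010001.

Method 1 - Direct subtraction (column by column from the right: bit − bit − borrow-in; if negative, add 2 and borrow 1 from the next column):
borrow: 0000000
        0011011
-       0010001
---------------
        0001010

Method 2 - Add two's complement:
Two's complement of 0010001: invert → 1101110, add 1 → 1101111
  0011011
+ 1101111
---------
 10001010  (end carry out of the top bit = 1)
Discarding the end carry: 0001010
Decimal check:
  0011011 = 16 + 8 + 2 + 1 = 27
  0010001 = 16 + 1 = 17
  27 - 17 = 10, and 0001010 = 8 + 2 = 10 ✓



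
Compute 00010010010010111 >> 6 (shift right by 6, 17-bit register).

Original: 00010010010010111 (decimal 9367)
Shift right by 6 positions
Drop the 6 low bits; fill with zeros on the left
Result: 00000000010010010 (decimal 146)
Equivalent: 9367 >> 6 = 9367 ÷ 2^6 = 146



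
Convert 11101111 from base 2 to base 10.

Sum of powers of 2 for each 1-bit:
2^0 + 2^1 + 2^2 + 2^3 + 2^5 + 2^6 + 2^7
= 1 + 2 + 4 + 8 + 32 + 64 + 128
= 239



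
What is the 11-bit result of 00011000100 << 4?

Original: 00011000100 (decimal 196)
Shift left by 4 positions
Append 4 zeros on the right and drop the 4 high bits that overflow the 11-bit width
Result: 10001000000 (decimal 1088)
Equivalent: 196 << 4 = 196 × 2^4 = 3136, truncated to 11 bits = 1088



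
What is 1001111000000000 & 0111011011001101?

AND: 1 only when both bits are 1
  1001111000000000
& 0111011011001101
------------------
  0001011000000000
Decimal: 40448 & 30413 = 5632



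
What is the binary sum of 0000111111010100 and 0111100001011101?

Add column by column from the right: bit + bit + carry-in; write the sum mod 2, carry 1 when the sum is 2 or 3.
carry:  1111111110111000
        0000111111010100
+       0111100001011101
------------------------
       01000100000110001
(the carry out of the leftmost column, 0, becomes the leading bit)
Decimal check:
  0000111111010100 = 2048 + 1024 + 512 + 256 + 128 + 64 + 16 + 4 = 4052
  0111100001011101 = 16384 + 8192 + 4096 + 2048 + 64 + 16 + 8 + 4 + 1 = 30813
  4052 + 30813 = 34865, and 01000100000110001 = 32768 + 2048 + 32 + 16 + 1 = 34865 ✓



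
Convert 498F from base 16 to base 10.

Expand by place value (powers of 16):
Digit values: F = 15
498F = 4 × 16^3 + 9 × 16^2 + 8 × 16^1 + 15 × 16^0
= 4 × 4096 + 9 × 256 + 8 × 16 + 15 × 1
= 16384 + 2304 + 128 + 15
= 18831



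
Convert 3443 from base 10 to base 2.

Using repeated division by 2:
3443 ÷ 2 = 1721 remainder 1
1721 ÷ 2 = 860 remainder 1
860 ÷ 2 = 430 remainder 0
430 ÷ 2 = 215 remainder 0
215 ÷ 2 = 107 remainder 1
107 ÷ 2 = 53 remainder 1
53 ÷ 2 = 26 remainder 1
26 ÷ 2 = 13 remainder 0
13 ÷ 2 = 6 remainder 1
6 ÷ 2 = 3 remainder 0
3 ÷ 2 = 1 remainder 1
1 ÷ 2 = 0 remainder 1
Reading remainders bottom to top: 110101110011



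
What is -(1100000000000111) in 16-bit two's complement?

Original (sign bit 1, negative): 1100000000000111
Step 1 - Invert all bits: 0011111111111000
Step 2 - Add 1: 0011111111111001
Verification: 1100000000000111 + 0011111111111001 = 10000000000000000; discarding the end carry (carry out of the top bit) leaves the 16-bit value 0000000000000000, as required for x + (-x)



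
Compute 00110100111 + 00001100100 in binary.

Add column by column from the right: bit + bit + carry-in; write the sum mod 2, carry 1 when the sum is 2 or 3.
carry:  01111001000
        00110100111
+       00001100100
-------------------
       001000001011
(the carry out of the leftmost column, 0, becomes the leading bit)
Decimal check:
  00110100111 = 256 + 128 + 32 + 4 + 2 + 1 = 423
  00001100100 = 64 + 32 + 4 = 100
  423 + 100 = 523, and 001000001011 = 512 + 8 + 2 + 1 = 523 ✓



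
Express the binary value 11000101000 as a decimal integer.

Sum of powers of 2 for each 1-bit:
2^3 + 2^5 + 2^9 + 2^10
= 8 + 32 + 512 + 1024
= 1576



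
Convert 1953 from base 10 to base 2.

Using repeated division by 2:
1953 ÷ 2 = 976 remainder 1
976 ÷ 2 = 488 remainder 0
488 ÷ 2 = 244 remainder 0
244 ÷ 2 = 122 remainder 0
122 ÷ 2 = 61 remainder 0
61 ÷ 2 = 30 remainder 1
30 ÷ 2 = 15 remainder 0
15 ÷ 2 = 7 remainder 1
7 ÷ 2 = 3 remainder 1
3 ÷ 2 = 1 remainder 1
1 ÷ 2 = 0 remainder 1
Reading remainders bottom to top: 11110100001



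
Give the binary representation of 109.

Using repeated division by 2:
109 ÷ 2 = 54 remainder 1
54 ÷ 2 = 27 remainder 0
27 ÷ 2 = 13 remainder 1
13 ÷ 2 = 6 remainder 1
6 ÷ 2 = 3 remainder 0
3 ÷ 2 = 1 remainder 1
1 ÷ 2 = 0 remainder 1
Reading remainders bottom to top: 1101101



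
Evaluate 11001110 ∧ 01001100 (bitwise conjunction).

AND: 1 only when both bits are 1
  11001110
& 01001100
----------
  01001100
Decimal: 206 & 76 = 76



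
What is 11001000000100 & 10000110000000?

AND: 1 only when both bits are 1
  11001000000100
& 10000110000000
----------------
  10000000000000
Decimal: 12804 & 8576 = 8192



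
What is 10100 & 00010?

AND: 1 only when both bits are 1
  10100
& 00010
-------
  00000
Decimal: 20 & 2 = 0



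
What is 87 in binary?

Using repeated division by 2:
87 ÷ 2 = 43 remainder 1
43 ÷ 2 = 21 remainder 1
21 ÷ 2 = 10 remainder 1
10 ÷ 2 = 5 remainder 0
5 ÷ 2 = 2 remainder 1
2 ÷ 2 = 1 remainder 0
1 ÷ 2 = 0 remainder 1
Reading remainders bottom to top: 1010111



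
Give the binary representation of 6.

Using repeated division by 2:
6 ÷ 2 = 3 remainder 0
3 ÷ 2 = 1 remainder 1
1 ÷ 2 = 0 remainder 1
Reading remainders bottom to top: 110



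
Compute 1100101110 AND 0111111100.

AND: 1 only when both bits are 1
  1100101110
& 0111111100
------------
  0100101100
Decimal: 814 & 508 = 300



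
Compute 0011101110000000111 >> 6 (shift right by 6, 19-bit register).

Original: 0011101110000000111 (decimal 121863)
Shift right by 6 positions
Drop the 6 low bits; fill with zeros on the left
Result: 0000000011101110000 (decimal 1904)
Equivalent: 121863 >> 6 = 121863 ÷ 2^6 = 1904



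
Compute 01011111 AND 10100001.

AND: 1 only when both bits are 1
  01011111
& 10100001
----------
  00000001
Decimal: 95 & 161 = 1



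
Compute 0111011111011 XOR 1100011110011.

XOR: 1 when bits differ
  0111011111011
^ 1100011110011
---------------
  1011000001000
Decimal: 3835 ^ 6387 = 5640



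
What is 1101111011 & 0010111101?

AND: 1 only when both bits are 1
  1101111011
& 0010111101
------------
  0000111001
Decimal: 891 & 189 = 57



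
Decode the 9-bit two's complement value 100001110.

Binary: 100001110
Sign bit: 1 (negative)
Invert: 011110001
Add 1:  011110010
Magnitude: 011110010 = 128 + 64 + 32 + 16 + 2 = 242
Value: -242



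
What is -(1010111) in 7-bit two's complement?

Original (sign bit 1, negative): 1010111
Step 1 - Invert all bits: 0101000
Step 2 - Add 1: 0101001
Verification: 1010111 + 0101001 = 10000000; discarding the end carry (carry out of the top bit) leaves the 7-bit value 0000000, as required for x + (-x)



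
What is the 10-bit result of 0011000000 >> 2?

Original: 0011000000 (decimal 192)
Shift right by 2 positions
Drop the 2 low bits; fill with zeros on the left
Result: 0000110000 (decimal 48)
Equivalent: 192 >> 2 = 192 ÷ 2^2 = 48



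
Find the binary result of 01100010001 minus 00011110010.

Method 1 - Direct subtraction (column by column from the right: bit − bit − borrow-in; if negative, add 2 and borrow 1 from the next column):
borrow: 00111111100
        01100010001
-       00011110010
-------------------
        01000011111

Method 2 - Add two's complement:
Two's complement of 00011110010: invert → 11100001101, add 1 → 11100001110
  01100010001
+ 11100001110
-------------
 101000011111  (end carry out of the top bit = 1)
Discarding the end carry: 01000011111
Decimal check:
  01100010001 = 512 + 256 + 16 + 1 = 785
  00011110010 = 128 + 64 + 32 + 16 + 2 = 242
  785 - 242 = 543, and 01000011111 = 512 + 16 + 8 + 4 + 2 + 1 = 543 ✓



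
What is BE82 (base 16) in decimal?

Expand by place value (powers of 16):
Digit values: B = 11, E = 14
BE82 = 11 × 16^3 + 14 × 16^2 + 8 × 16^1 + 2 × 16^0
= 11 × 4096 + 14 × 256 + 8 × 16 + 2 × 1
= 45056 + 3584 + 128 + 2
= 48770



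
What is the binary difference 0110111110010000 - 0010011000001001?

Method 1 - Direct subtraction (column by column from the right: bit − bit − borrow-in; if negative, add 2 and borrow 1 from the next column):
borrow: 0000000000011110
        0110111110010000
-       0010011000001001
------------------------
        0100100110000111

Method 2 - Add two's complement:
Two's complement of 0010011000001001: invert → 1101100111110110, add 1 → 1101100111110111
  0110111110010000
+ 1101100111110111
------------------
 10100100110000111  (end carry out of the top bit = 1)
Discarding the end carry: 0100100110000111
Decimal check:
  0110111110010000 = 16384 + 8192 + 2048 + 1024 + 512 + 256 + 128 + 16 = 28560
  0010011000001001 = 8192 + 1024 + 512 + 8 + 1 = 9737
  28560 - 9737 = 18823, and 0100100110000111 = 16384 + 2048 + 256 + 128 + 4 + 2 + 1 = 18823 ✓



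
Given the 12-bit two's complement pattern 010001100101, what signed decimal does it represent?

Binary: 010001100101
Sign bit: 0 (non-negative)
Read directly as an unsigned value:
010001100101 = 1024 + 64 + 32 + 4 + 1 = 1125
Value: 1125



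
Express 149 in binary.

Using repeated division by 2:
149 ÷ 2 = 74 remainder 1
74 ÷ 2 = 37 remainder 0
37 ÷ 2 = 18 remainder 1
18 ÷ 2 = 9 remainder 0
9 ÷ 2 = 4 remainder 1
4 ÷ 2 = 2 remainder 0
2 ÷ 2 = 1 remainder 0
1 ÷ 2 = 0 remainder 1
Reading remainders bottom to top: 10010101



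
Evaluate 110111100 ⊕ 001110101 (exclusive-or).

XOR: 1 when bits differ
  110111100
^ 001110101
-----------
  111001001
Decimal: 444 ^ 117 = 457



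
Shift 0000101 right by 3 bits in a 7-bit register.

Original: 0000101 (decimal 5)
Shift right by 3 positions
Drop the 3 low bits; fill with zeros on the left
Result: 0000000 (decimal 0)
Equivalent: 5 >> 3 = 5 ÷ 2^3 = 0



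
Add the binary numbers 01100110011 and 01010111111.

Add column by column from the right: bit + bit + carry-in; write the sum mod 2, carry 1 when the sum is 2 or 3.
carry:  10001111110
        01100110011
+       01010111111
-------------------
       010111110010
(the carry out of the leftmost column, 0, becomes the leading bit)
Decimal check:
  01100110011 = 512 + 256 + 32 + 16 + 2 + 1 = 819
  01010111111 = 512 + 128 + 32 + 16 + 8 + 4 + 2 + 1 = 703
  819 + 703 = 1522, and 010111110010 = 1024 + 256 + 128 + 64 + 32 + 16 + 2 = 1522 ✓



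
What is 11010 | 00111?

OR: 1 when either bit is 1
  11010
| 00111
-------
  11111
Decimal: 26 | 7 = 31



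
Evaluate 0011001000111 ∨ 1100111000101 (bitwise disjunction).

OR: 1 when either bit is 1
  0011001000111
| 1100111000101
---------------
  1111111000111
Decimal: 1607 | 6597 = 8135



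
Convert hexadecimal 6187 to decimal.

Expand by place value (powers of 16):
6187 = 6 × 16^3 + 1 × 16^2 + 8 × 16^1 + 7 × 16^0
= 6 × 4096 + 1 × 256 + 8 × 16 + 7 × 1
= 24576 + 256 + 128 + 7
= 24967



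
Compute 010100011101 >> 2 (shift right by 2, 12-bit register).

Original: 010100011101 (decimal 1309)
Shift right by 2 positions
Drop the 2 low bits; fill with zeros on the left
Result: 000101000111 (decimal 327)
Equivalent: 1309 >> 2 = 1309 ÷ 2^2 = 327



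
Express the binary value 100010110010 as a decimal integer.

Sum of powers of 2 for each 1-bit:
2^1 + 2^4 + 2^5 + 2^7 + 2^11
= 2 + 16 + 32 + 128 + 2048
= 2226



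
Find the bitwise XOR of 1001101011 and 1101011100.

XOR: 1 when bits differ
  1001101011
^ 1101011100
------------
  0100110111
Decimal: 619 ^ 860 = 311



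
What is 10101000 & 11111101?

AND: 1 only when both bits are 1
  10101000
& 11111101
----------
  10101000
Decimal: 168 & 253 = 168



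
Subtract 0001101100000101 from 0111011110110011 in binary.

Method 1 - Direct subtraction (column by column from the right: bit − bit − borrow-in; if negative, add 2 and borrow 1 from the next column):
borrow: 0011000000011000
        0111011110110011
-       0001101100000101
------------------------
        0101110010101110

Method 2 - Add two's complement:
Two's complement of 0001101100000101: invert → 1110010011111010, add 1 → 1110010011111011
  0111011110110011
+ 1110010011111011
------------------
 10101110010101110  (end carry out of the top bit = 1)
Discarding the end carry: 0101110010101110
Decimal check:
  0111011110110011 = 16384 + 8192 + 4096 + 1024 + 512 + 256 + 128 + 32 + 16 + 2 + 1 = 30643
  0001101100000101 = 4096 + 2048 + 512 + 256 + 4 + 1 = 6917
  30643 - 6917 = 23726, and 0101110010101110 = 16384 + 4096 + 2048 + 1024 + 128 + 32 + 8 + 4 + 2 = 23726 ✓



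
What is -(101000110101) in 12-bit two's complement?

Original (sign bit 1, negative): 101000110101
Step 1 - Invert all bits: 010111001010
Step 2 - Add 1: 010111001011
Verification: 101000110101 + 010111001011 = 1000000000000; discarding the end carry (carry out of the top bit) leaves the 12-bit value 000000000000, as required for x + (-x)



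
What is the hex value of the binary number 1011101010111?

Group into 4-bit nibbles from right:
  0001 = 1
  0111 = 7
  0101 = 5
  0111 = 7
Result: 1757



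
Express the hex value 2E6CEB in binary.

Convert each hex digit to 4 bits:
  2 = 0010
  E = 1110
  6 = 0110
  C = 1100
  E = 1110
  B = 1011
Concatenate: 001011100110110011101011



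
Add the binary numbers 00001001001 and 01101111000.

Add column by column from the right: bit + bit + carry-in; write the sum mod 2, carry 1 when the sum is 2 or 3.
carry:  00011110000
        00001001001
+       01101111000
-------------------
       001111000001
(the carry out of the leftmost column, 0, becomes the leading bit)
Decimal check:
  00001001001 = 64 + 8 + 1 = 73
  01101111000 = 512 + 256 + 64 + 32 + 16 + 8 = 888
  73 + 888 = 961, and 001111000001 = 512 + 256 + 128 + 64 + 1 = 961 ✓



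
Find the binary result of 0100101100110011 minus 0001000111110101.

Method 1 - Direct subtraction (column by column from the right: bit − bit − borrow-in; if negative, add 2 and borrow 1 from the next column):
borrow: 0110001111111000
        0100101100110011
-       0001000111110101
------------------------
        0011100100111110

Method 2 - Add two's complement:
Two's complement of 0001000111110101: invert → 1110111000001010, add 1 → 1110111000001011
  0100101100110011
+ 1110111000001011
------------------
 10011100100111110  (end carry out of the top bit = 1)
Discarding the end carry: 0011100100111110
Decimal check:
  0100101100110011 = 16384 + 2048 + 512 + 256 + 32 + 16 + 2 + 1 = 19251
  0001000111110101 = 4096 + 256 + 128 + 64 + 32 + 16 + 4 + 1 = 4597
  19251 - 4597 = 14654, and 0011100100111110 = 8192 + 4096 + 2048 + 256 + 32 + 16 + 8 + 4 + 2 = 14654 ✓



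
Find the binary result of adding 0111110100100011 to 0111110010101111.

Add column by column from the right: bit + bit + carry-in; write the sum mod 2, carry 1 when the sum is 2 or 3.
carry:  1111100001011110
        0111110100100011
+       0111110010101111
------------------------
       01111100111010010
(the carry out of the leftmost column, 0, becomes the leading bit)
Decimal check:
  0111110100100011 = 16384 + 8192 + 4096 + 2048 + 1024 + 256 + 32 + 2 + 1 = 32035
  0111110010101111 = 16384 + 8192 + 4096 + 2048 + 1024 + 128 + 32 + 8 + 4 + 2 + 1 = 31919
  32035 + 31919 = 63954, and 01111100111010010 = 32768 + 16384 + 8192 + 4096 + 2048 + 256 + 128 + 64 + 16 + 2 = 63954 ✓



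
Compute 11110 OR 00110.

OR: 1 when either bit is 1
  11110
| 00110
-------
  11110
Decimal: 30 | 6 = 30



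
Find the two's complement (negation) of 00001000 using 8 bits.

Original: 00001000
Step 1 - Invert all bits: 11110111
Step 2 - Add 1: 11111000
Verification: 00001000 + 11111000 = 100000000; discarding the end carry (carry out of the top bit) leaves the 8-bit value 00000000, as required for x + (-x)



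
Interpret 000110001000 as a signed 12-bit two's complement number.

Binary: 000110001000
Sign bit: 0 (non-negative)
Read directly as an unsigned value:
000110001000 = 256 + 128 + 8 = 392
Value: 392



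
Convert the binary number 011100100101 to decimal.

Sum of powers of 2 for each 1-bit:
2^0 + 2^2 + 2^5 + 2^8 + 2^9 + 2^10
= 1 + 4 + 32 + 256 + 512 + 1024
= 1829



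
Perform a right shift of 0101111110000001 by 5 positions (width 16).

Original: 0101111110000001 (decimal 24449)
Shift right by 5 positions
Drop the 5 low bits; fill with zeros on the left
Result: 0000001011111100 (decimal 764)
Equivalent: 24449 >> 5 = 24449 ÷ 2^5 = 764



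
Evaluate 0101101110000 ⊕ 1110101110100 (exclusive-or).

XOR: 1 when bits differ
  0101101110000
^ 1110101110100
---------------
  1011000000100
Decimal: 2928 ^ 7540 = 5636



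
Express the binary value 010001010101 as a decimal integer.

Sum of powers of 2 for each 1-bit:
2^0 + 2^2 + 2^4 + 2^6 + 2^10
= 1 + 4 + 16 + 64 + 1024
= 1109



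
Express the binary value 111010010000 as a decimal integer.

Sum of powers of 2 for each 1-bit:
2^4 + 2^7 + 2^9 + 2^10 + 2^11
= 16 + 128 + 512 + 1024 + 2048
= 3728



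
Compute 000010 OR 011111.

OR: 1 when either bit is 1
  000010
| 011111
--------
  011111
Decimal: 2 | 31 = 31



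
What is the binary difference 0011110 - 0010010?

Method 1 - Direct subtraction (column by column from the right: bit − bit − borrow-in; if negative, add 2 and borrow 1 from the next column):
borrow: 0000000
        0011110
-       0010010
---------------
        0001100

Method 2 - Add two's complement:
Two's complement of 0010010: invert → 1101101, add 1 → 1101110
  0011110
+ 1101110
---------
 10001100  (end carry out of the top bit = 1)
Discarding the end carry: 0001100
Decimal check:
  0011110 = 16 + 8 + 4 + 2 = 30
  0010010 = 16 + 2 = 18
  30 - 18 = 12, and 0001100 = 8 + 4 = 12 ✓



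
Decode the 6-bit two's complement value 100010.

Binary: 100010
Sign bit: 1 (negative)
Invert: 011101
Add 1:  011110
Magnitude: 011110 = 16 + 8 + 4 + 2 = 30
Value: -30



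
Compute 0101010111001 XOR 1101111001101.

XOR: 1 when bits differ
  0101010111001
^ 1101111001101
---------------
  1000101110100
Decimal: 2745 ^ 7117 = 4468



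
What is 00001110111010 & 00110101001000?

AND: 1 only when both bits are 1
  00001110111010
& 00110101001000
----------------
  00000100001000
Decimal: 954 & 3400 = 264



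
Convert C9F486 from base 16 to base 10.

Expand by place value (powers of 16):
Digit values: C = 12, F = 15
C9F486 = 12 × 16^5 + 9 × 16^4 + 15 × 16^3 + 4 × 16^2 + 8 × 16^1 + 6 × 16^0
= 12 × 1048576 + 9 × 65536 + 15 × 4096 + 4 × 256 + 8 × 16 + 6 × 1
= 12582912 + 589824 + 61440 + 1024 + 128 + 6
= 13235334



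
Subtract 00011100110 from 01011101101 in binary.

Method 1 - Direct subtraction (column by column from the right: bit − bit − borrow-in; if negative, add 2 and borrow 1 from the next column):
borrow: 00000001100
        01011101101
-       00011100110
-------------------
        01000000111

Method 2 - Add two's complement:
Two's complement of 00011100110: invert → 11100011001, add 1 → 11100011010
  01011101101
+ 11100011010
-------------
 101000000111  (end carry out of the top bit = 1)
Discarding the end carry: 01000000111
Decimal check:
  01011101101 = 512 + 128 + 64 + 32 + 8 + 4 + 1 = 749
  00011100110 = 128 + 64 + 32 + 4 + 2 = 230
  749 - 230 = 519, and 01000000111 = 512 + 4 + 2 + 1 = 519 ✓



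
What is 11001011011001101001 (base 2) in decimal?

Sum of powers of 2 for each 1-bit:
2^0 + 2^3 + 2^5 + 2^6 + 2^9 + 2^10 + 2^12 + 2^13 + 2^15 + 2^18 + 2^19
= 1 + 8 + 32 + 64 + 512 + 1024 + 4096 + 8192 + 32768 + 262144 + 524288
= 833129



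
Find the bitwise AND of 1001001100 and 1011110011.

AND: 1 only when both bits are 1
  1001001100
& 1011110011
------------
  1001000000
Decimal: 588 & 755 = 576



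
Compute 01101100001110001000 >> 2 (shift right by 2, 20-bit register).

Original: 01101100001110001000 (decimal 443272)
Shift right by 2 positions
Drop the 2 low bits; fill with zeros on the left
Result: 00011011000011100010 (decimal 110818)
Equivalent: 443272 >> 2 = 443272 ÷ 2^2 = 110818



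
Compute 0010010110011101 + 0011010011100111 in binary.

Add column by column from the right: bit + bit + carry-in; write the sum mod 2, carry 1 when the sum is 2 or 3.
carry:  0100101111111110
        0010010110011101
+       0011010011100111
------------------------
       00101101010000100
(the carry out of the leftmost column, 0, becomes the leading bit)
Decimal check:
  0010010110011101 = 8192 + 1024 + 256 + 128 + 16 + 8 + 4 + 1 = 9629
  0011010011100111 = 8192 + 4096 + 1024 + 128 + 64 + 32 + 4 + 2 + 1 = 13543
  9629 + 13543 = 23172, and 00101101010000100 = 16384 + 4096 + 2048 + 512 + 128 + 4 = 23172 ✓



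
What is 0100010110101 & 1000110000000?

AND: 1 only when both bits are 1
  0100010110101
& 1000110000000
---------------
  0000010000000
Decimal: 2229 & 4480 = 128



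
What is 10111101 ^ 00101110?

XOR: 1 when bits differ
  10111101
^ 00101110
----------
  10010011
Decimal: 189 ^ 46 = 147



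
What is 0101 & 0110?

AND: 1 only when both bits are 1
  0101
& 0110
------
  0100
Decimal: 5 & 6 = 4



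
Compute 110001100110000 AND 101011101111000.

AND: 1 only when both bits are 1
  110001100110000
& 101011101111000
-----------------
  100001100110000
Decimal: 25392 & 22392 = 17200

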